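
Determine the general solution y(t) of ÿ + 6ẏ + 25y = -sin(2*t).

y = -7*sin(2*t)/195 + 4*cos(2*t)/195 + C1*cos(4*t)*exp(-3*t) + C2*exp(-3*t)*sin(4*t)

Characteristic equation r² + 6r + 25 = 0 has discriminant (6)² - 4·(25) = -64 < 0, so r = -3 ± 4i.
Hence y_h = C1*cos(4*t)*exp(-3*t) + C2*exp(-3*t)*sin(4*t).
Try y_p = A*cos(2*t) + B*sin(2*t). Substituting and equating the coefficients of cos(2t) and sin(2t) gives A = 4/195, B = -7/195, so y_p = -7*sin(2*t)/195 + 4*cos(2*t)/195.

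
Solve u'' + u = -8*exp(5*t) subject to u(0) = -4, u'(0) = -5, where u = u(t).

Characteristic equation r² + 1 = 0 has discriminant (0)² - 4·(1) = -4 < 0, so r = ± i.
Hence u_h = C1*cos(t) + C2*sin(t).
Try u_p = A*exp(5*t). Substituting into the equation and dividing by exp(5*t) gives A = -4/13, so u_p = -4*exp(5*t)/13.
General solution: u = -4*exp(5*t)/13 + C1*cos(t) + C2*sin(t).
Apply the initial conditions: u(0) = -4/13 + C1 = -4 and u'(0) = -20/13 + C2 = -5. Solving gives C1 = -48/13, C2 = -45/13.

u = -48*cos(t)/13 - 45*sin(t)/13 - 4*exp(5*t)/13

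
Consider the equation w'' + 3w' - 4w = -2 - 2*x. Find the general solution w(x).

Characteristic equation r² + 3r - 4 = 0 factors as (r + 4)(r - 1) = 0, so r = -4, 1.
Hence w_h = C1*exp(-4*x) + C2*exp(x).
For the particular solution try w_p = A0 + A1*x. Substituting and matching coefficients of each power of x gives A0 = 7/8, A1 = 1/2, so w_p = 7/8 + x/2.

w = 7/8 + x/2 + C1*exp(-4*x) + C2*exp(x)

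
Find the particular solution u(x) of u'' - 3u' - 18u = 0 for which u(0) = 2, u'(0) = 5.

u = 7*exp(-3*x)/9 + 11*exp(6*x)/9

Characteristic equation r² - 3r - 18 = 0 factors as (r - 6)(r + 3) = 0, so r = 6, -3.
Hence u_h = C1*exp(6*x) + C2*exp(-3*x).
Apply the initial conditions: u(0) = C1 + C2 = 2 and u'(0) = -3*C2 + 6*C1 = 5. Solving gives C1 = 11/9, C2 = 7/9.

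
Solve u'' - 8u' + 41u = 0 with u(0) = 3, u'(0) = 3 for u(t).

u = 3*cos(5*t)*exp(4*t) - 9*exp(4*t)*sin(5*t)/5

Characteristic equation r² - 8r + 41 = 0 has discriminant (-8)² - 4·(41) = -100 < 0, so r = 4 ± 5i.
Hence u_h = C1*cos(5*t)*exp(4*t) + C2*exp(4*t)*sin(5*t).
Apply the initial conditions: u(0) = C1 = 3 and u'(0) = 4*C1 + 5*C2 = 3. Solving gives C1 = 3, C2 = -9/5.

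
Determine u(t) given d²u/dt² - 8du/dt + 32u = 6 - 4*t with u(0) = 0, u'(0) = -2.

Characteristic equation r² - 8r + 32 = 0 has discriminant (-8)² - 4·(32) = -64 < 0, so r = 4 ± 4i.
Hence u_h = C1*cos(4*t)*exp(4*t) + C2*exp(4*t)*sin(4*t).
For the particular solution try u_p = A0 + A1*t. Substituting and matching coefficients of each power of t gives A0 = 5/32, A1 = -1/8, so u_p = 5/32 - t/8.
General solution: u = 5/32 - t/8 + C1*cos(4*t)*exp(4*t) + C2*exp(4*t)*sin(4*t).
Apply the initial conditions: u(0) = 5/32 + C1 = 0 and u'(0) = -1/8 + 4*C1 + 4*C2 = -2. Solving gives C1 = -5/32, C2 = -5/16.

u = 5/32 - t/8 - 5*exp(4*t)*sin(4*t)/16 - 5*cos(4*t)*exp(4*t)/32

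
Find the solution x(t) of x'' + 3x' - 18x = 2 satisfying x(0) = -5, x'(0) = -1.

Characteristic equation r² + 3r - 18 = 0 factors as (r + 6)(r - 3) = 0, so r = -6, 3.
Hence x_h = C1*exp(-6*t) + C2*exp(3*t).
For the particular solution try x_p = A0. Substituting and matching coefficients of each power of t gives A0 = -1/9, so x_p = -1/9.
General solution: x = -1/9 + C1*exp(-6*t) + C2*exp(3*t).
Apply the initial conditions: x(0) = -1/9 + C1 + C2 = -5 and x'(0) = -6*C1 + 3*C2 = -1. Solving gives C1 = -41/27, C2 = -91/27.

x = -1/9 - 91*exp(3*t)/27 - 41*exp(-6*t)/27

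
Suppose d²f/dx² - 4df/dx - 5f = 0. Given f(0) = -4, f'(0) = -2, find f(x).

Characteristic equation r² - 4r - 5 = 0 factors as (r + 1)(r - 5) = 0, so r = -1, 5.
Hence f_h = C1*exp(-x) + C2*exp(5*x).
Apply the initial conditions: f(0) = C1 + C2 = -4 and f'(0) = -C1 + 5*C2 = -2. Solving gives C1 = -3, C2 = -1.

f = -exp(5*x) - 3*exp(-x)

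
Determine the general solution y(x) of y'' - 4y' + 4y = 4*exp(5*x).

Characteristic equation r² - 4r + 4 = 0 has discriminant (-4)² - 4·(4) = 0, so r = 2 is a repeated root.
Hence y_h = (C1 + C2*x)*exp(2*x).
Try y_p = A*exp(5*x). Substituting into the equation and dividing by exp(5*x) gives A = 4/9, so y_p = 4*exp(5*x)/9.

y = 4*exp(5*x)/9 + C1*exp(2*x) + C2*x*exp(2*x)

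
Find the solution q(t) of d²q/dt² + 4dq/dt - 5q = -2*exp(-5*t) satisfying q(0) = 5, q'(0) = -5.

Characteristic equation r² + 4r - 5 = 0 factors as (r + 5)(r - 1) = 0, so r = -5, 1.
Hence q_h = C1*exp(-5*t) + C2*exp(t).
Since exp(-5*t) solves the homogeneous equation (r = -5 is a root of multiplicity 1), multiply the trial by t. Try q_p = A*t*exp(-5*t). Substituting into the equation and dividing by exp(-5*t) gives A = 1/3, so q_p = t*exp(-5*t)/3.
General solution: q = C1*exp(-5*t) + C2*exp(t) + t*exp(-5*t)/3.
Apply the initial conditions: q(0) = C1 + C2 = 5 and q'(0) = 1/3 + C2 - 5*C1 = -5. Solving gives C1 = 31/18, C2 = 59/18.

q = 31*exp(-5*t)/18 + 59*exp(t)/18 + t*exp(-5*t)/3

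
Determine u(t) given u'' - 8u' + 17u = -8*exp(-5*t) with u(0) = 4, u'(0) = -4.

u = -4*exp(-5*t)/41 - 856*exp(4*t)*sin(t)/41 + 168*cos(t)*exp(4*t)/41

Characteristic equation r² - 8r + 17 = 0 has discriminant (-8)² - 4·(17) = -4 < 0, so r = 4 ± i.
Hence u_h = C1*cos(t)*exp(4*t) + C2*exp(4*t)*sin(t).
Try u_p = A*exp(-5*t). Substituting into the equation and dividing by exp(-5*t) gives A = -4/41, so u_p = -4*exp(-5*t)/41.
General solution: u = -4*exp(-5*t)/41 + C1*cos(t)*exp(4*t) + C2*exp(4*t)*sin(t).
Apply the initial conditions: u(0) = -4/41 + C1 = 4 and u'(0) = 20/41 + C2 + 4*C1 = -4. Solving gives C1 = 168/41, C2 = -856/41.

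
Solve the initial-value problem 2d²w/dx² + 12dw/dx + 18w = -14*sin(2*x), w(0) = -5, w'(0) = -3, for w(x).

Divide through by 2: w'' + 6w' + 9w = -7*sin(2*x).
Characteristic equation r² + 6r + 9 = 0 has discriminant (6)² - 4·(9) = 0, so r = -3 is a repeated root.
Hence w_h = (C1 + C2*x)*exp(-3*x).
Try w_p = A*cos(2*x) + B*sin(2*x). Substituting and equating the coefficients of cos(2x) and sin(2x) gives A = 84/169, B = -35/169, so w_p = -35*sin(2*x)/169 + 84*cos(2*x)/169.
General solution: w = -35*sin(2*x)/169 + 84*cos(2*x)/169 + C1*exp(-3*x) + C2*x*exp(-3*x).
Apply the initial conditions: w(0) = 84/169 + C1 = -5 and w'(0) = -70/169 + C2 - 3*C1 = -3. Solving gives C1 = -929/169, C2 = -248/13.

w = -929*exp(-3*x)/169 - 35*sin(2*x)/169 + 84*cos(2*x)/169 - 248*x*exp(-3*x)/13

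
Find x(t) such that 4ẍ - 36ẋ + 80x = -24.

x = -3/10 + C1*exp(5*t) + C2*exp(4*t)

Divide through by 4: x'' - 9x' + 20x = -6.
Characteristic equation r² - 9r + 20 = 0 factors as (r - 5)(r - 4) = 0, so r = 5, 4.
Hence x_h = C1*exp(5*t) + C2*exp(4*t).
For the particular solution try x_p = A0. Substituting and matching coefficients of each power of t gives A0 = -3/10, so x_p = -3/10.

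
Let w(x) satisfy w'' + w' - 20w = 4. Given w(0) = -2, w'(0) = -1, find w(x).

w = -1/5 - 31*exp(-5*x)/45 - 10*exp(4*x)/9

Characteristic equation r² + r - 20 = 0 factors as (r - 4)(r + 5) = 0, so r = 4, -5.
Hence w_h = C1*exp(4*x) + C2*exp(-5*x).
For the particular solution try w_p = A0. Substituting and matching coefficients of each power of x gives A0 = -1/5, so w_p = -1/5.
General solution: w = -1/5 + C1*exp(4*x) + C2*exp(-5*x).
Apply the initial conditions: w(0) = -1/5 + C1 + C2 = -2 and w'(0) = -5*C2 + 4*C1 = -1. Solving gives C1 = -10/9, C2 = -31/45.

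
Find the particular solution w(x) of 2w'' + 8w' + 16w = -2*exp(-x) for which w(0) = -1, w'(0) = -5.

Divide through by 2: w'' + 4w' + 8w = -exp(-x).
Characteristic equation r² + 4r + 8 = 0 has discriminant (4)² - 4·(8) = -16 < 0, so r = -2 ± 2i.
Hence w_h = C1*cos(2*x)*exp(-2*x) + C2*exp(-2*x)*sin(2*x).
Try w_p = A*exp(-x). Substituting into the equation and dividing by exp(-x) gives A = -1/5, so w_p = -exp(-x)/5.
General solution: w = -exp(-x)/5 + C1*cos(2*x)*exp(-2*x) + C2*exp(-2*x)*sin(2*x).
Apply the initial conditions: w(0) = -1/5 + C1 = -1 and w'(0) = 1/5 - 2*C1 + 2*C2 = -5. Solving gives C1 = -4/5, C2 = -17/5.

w = -exp(-x)/5 - 17*exp(-2*x)*sin(2*x)/5 - 4*cos(2*x)*exp(-2*x)/5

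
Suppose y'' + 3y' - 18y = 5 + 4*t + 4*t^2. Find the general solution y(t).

y = -19/54 - 8*t/27 - 2*t**2/9 + C1*exp(3*t) + C2*exp(-6*t)

Characteristic equation r² + 3r - 18 = 0 factors as (r - 3)(r + 6) = 0, so r = 3, -6.
Hence y_h = C1*exp(3*t) + C2*exp(-6*t).
For the particular solution try y_p = A0 + A1*t + A2*t^2. Substituting and matching coefficients of each power of t gives A0 = -19/54, A1 = -8/27, A2 = -2/9, so y_p = -19/54 - 8*t/27 - 2*t^2/9.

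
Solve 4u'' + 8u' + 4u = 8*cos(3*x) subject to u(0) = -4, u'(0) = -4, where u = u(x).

Divide through by 4: u'' + 2u' + u = 2*cos(3*x).
Characteristic equation r² + 2r + 1 = 0 has discriminant (2)² - 4·(1) = 0, so r = -1 is a repeated root.
Hence u_h = (C1 + C2*x)*exp(-x).
Try u_p = A*cos(3*x) + B*sin(3*x). Substituting and equating the coefficients of cos(3x) and sin(3x) gives A = -4/25, B = 3/25, so u_p = -4*cos(3*x)/25 + 3*sin(3*x)/25.
General solution: u = -4*cos(3*x)/25 + 3*sin(3*x)/25 + C1*exp(-x) + C2*x*exp(-x).
Apply the initial conditions: u(0) = -4/25 + C1 = -4 and u'(0) = 9/25 + C2 - C1 = -4. Solving gives C1 = -96/25, C2 = -41/5.

u = -96*exp(-x)/25 - 4*cos(3*x)/25 + 3*sin(3*x)/25 - 41*x*exp(-x)/5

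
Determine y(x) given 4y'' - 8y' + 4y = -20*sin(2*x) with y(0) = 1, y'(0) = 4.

y = -4*cos(2*x)/5 + 3*sin(2*x)/5 + 9*exp(x)/5 + x*exp(x)

Divide through by 4: y'' - 2y' + y = -5*sin(2*x).
Characteristic equation r² - 2r + 1 = 0 has discriminant (-2)² - 4·(1) = 0, so r = 1 is a repeated root.
Hence y_h = (C1 + C2*x)*exp(x).
Try y_p = A*cos(2*x) + B*sin(2*x). Substituting and equating the coefficients of cos(2x) and sin(2x) gives A = -4/5, B = 3/5, so y_p = -4*cos(2*x)/5 + 3*sin(2*x)/5.
General solution: y = -4*cos(2*x)/5 + 3*sin(2*x)/5 + C1*exp(x) + C2*x*exp(x).
Apply the initial conditions: y(0) = -4/5 + C1 = 1 and y'(0) = 6/5 + C1 + C2 = 4. Solving gives C1 = 9/5, C2 = 1.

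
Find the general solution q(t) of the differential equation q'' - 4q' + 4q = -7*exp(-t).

Characteristic equation r² - 4r + 4 = 0 has discriminant (-4)² - 4·(4) = 0, so r = 2 is a repeated root.
Hence q_h = (C1 + C2*t)*exp(2*t).
Try q_p = A*exp(-t). Substituting into the equation and dividing by exp(-t) gives A = -7/9, so q_p = -7*exp(-t)/9.

q = -7*exp(-t)/9 + C1*exp(2*t) + C2*t*exp(2*t)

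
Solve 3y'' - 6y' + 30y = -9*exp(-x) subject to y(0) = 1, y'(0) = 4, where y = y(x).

y = -3*exp(-x)/13 + 11*exp(x)*sin(3*x)/13 + 16*cos(3*x)*exp(x)/13

Divide through by 3: y'' - 2y' + 10y = -3*exp(-x).
Characteristic equation r² - 2r + 10 = 0 has discriminant (-2)² - 4·(10) = -36 < 0, so r = 1 ± 3i.
Hence y_h = C1*cos(3*x)*exp(x) + C2*exp(x)*sin(3*x).
Try y_p = A*exp(-x). Substituting into the equation and dividing by exp(-x) gives A = -3/13, so y_p = -3*exp(-x)/13.
General solution: y = -3*exp(-x)/13 + C1*cos(3*x)*exp(x) + C2*exp(x)*sin(3*x).
Apply the initial conditions: y(0) = -3/13 + C1 = 1 and y'(0) = 3/13 + C1 + 3*C2 = 4. Solving gives C1 = 16/13, C2 = 11/13.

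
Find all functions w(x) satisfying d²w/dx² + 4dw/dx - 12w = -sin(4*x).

w = cos(4*x)/65 + 7*sin(4*x)/260 + C1*exp(-6*x) + C2*exp(2*x)

Characteristic equation r² + 4r - 12 = 0 factors as (r + 6)(r - 2) = 0, so r = -6, 2.
Hence w_h = C1*exp(-6*x) + C2*exp(2*x).
Try w_p = A*cos(4*x) + B*sin(4*x). Substituting and equating the coefficients of cos(4x) and sin(4x) gives A = 1/65, B = 7/260, so w_p = cos(4*x)/65 + 7*sin(4*x)/260.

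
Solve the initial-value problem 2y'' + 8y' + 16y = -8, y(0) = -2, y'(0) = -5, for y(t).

y = -1/2 - 4*exp(-2*t)*sin(2*t) - 3*cos(2*t)*exp(-2*t)/2

Divide through by 2: y'' + 4y' + 8y = -4.
Characteristic equation r² + 4r + 8 = 0 has discriminant (4)² - 4·(8) = -16 < 0, so r = -2 ± 2i.
Hence y_h = C1*cos(2*t)*exp(-2*t) + C2*exp(-2*t)*sin(2*t).
For the particular solution try y_p = A0. Substituting and matching coefficients of each power of t gives A0 = -1/2, so y_p = -1/2.
General solution: y = -1/2 + C1*cos(2*t)*exp(-2*t) + C2*exp(-2*t)*sin(2*t).
Apply the initial conditions: y(0) = -1/2 + C1 = -2 and y'(0) = -2*C1 + 2*C2 = -5. Solving gives C1 = -3/2, C2 = -4.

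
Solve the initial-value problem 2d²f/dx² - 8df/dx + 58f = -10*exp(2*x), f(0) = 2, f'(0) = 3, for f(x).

Divide through by 2: f'' - 4f' + 29f = -5*exp(2*x).
Characteristic equation r² - 4r + 29 = 0 has discriminant (-4)² - 4·(29) = -100 < 0, so r = 2 ± 5i.
Hence f_h = C1*cos(5*x)*exp(2*x) + C2*exp(2*x)*sin(5*x).
Try f_p = A*exp(2*x). Substituting into the equation and dividing by exp(2*x) gives A = -1/5, so f_p = -exp(2*x)/5.
General solution: f = -exp(2*x)/5 + C1*cos(5*x)*exp(2*x) + C2*exp(2*x)*sin(5*x).
Apply the initial conditions: f(0) = -1/5 + C1 = 2 and f'(0) = -2/5 + 2*C1 + 5*C2 = 3. Solving gives C1 = 11/5, C2 = -1/5.

f = -exp(2*x)/5 - exp(2*x)*sin(5*x)/5 + 11*cos(5*x)*exp(2*x)/5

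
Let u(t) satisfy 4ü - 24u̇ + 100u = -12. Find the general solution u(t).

u = -3/25 + C1*cos(4*t)*exp(3*t) + C2*exp(3*t)*sin(4*t)

Divide through by 4: u'' - 6u' + 25u = -3.
Characteristic equation r² - 6r + 25 = 0 has discriminant (-6)² - 4·(25) = -64 < 0, so r = 3 ± 4i.
Hence u_h = C1*cos(4*t)*exp(3*t) + C2*exp(3*t)*sin(4*t).
For the particular solution try u_p = A0. Substituting and matching coefficients of each power of t gives A0 = -3/25, so u_p = -3/25.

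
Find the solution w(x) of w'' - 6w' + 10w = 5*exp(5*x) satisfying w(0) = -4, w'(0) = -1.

Characteristic equation r² - 6r + 10 = 0 has discriminant (-6)² - 4·(10) = -4 < 0, so r = 3 ± i.
Hence w_h = C1*cos(x)*exp(3*x) + C2*exp(3*x)*sin(x).
Try w_p = A*exp(5*x). Substituting into the equation and dividing by exp(5*x) gives A = 1, so w_p = exp(5*x).
General solution: w = C1*cos(x)*exp(3*x) + C2*exp(3*x)*sin(x) + exp(5*x).
Apply the initial conditions: w(0) = 1 + C1 = -4 and w'(0) = 5 + C2 + 3*C1 = -1. Solving gives C1 = -5, C2 = 9.

w = -5*cos(x)*exp(3*x) + 9*exp(3*x)*sin(x) + exp(5*x)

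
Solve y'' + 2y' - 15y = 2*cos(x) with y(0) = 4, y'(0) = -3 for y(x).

Characteristic equation r² + 2r - 15 = 0 factors as (r - 3)(r + 5) = 0, so r = 3, -5.
Hence y_h = C1*exp(3*x) + C2*exp(-5*x).
Try y_p = A*cos(x) + B*sin(x). Substituting and equating the coefficients of cos(x) and sin(x) gives A = -8/65, B = 1/65, so y_p = -8*cos(x)/65 + sin(x)/65.
General solution: y = -8*cos(x)/65 + sin(x)/65 + C1*exp(3*x) + C2*exp(-5*x).
Apply the initial conditions: y(0) = -8/65 + C1 + C2 = 4 and y'(0) = 1/65 - 5*C2 + 3*C1 = -3. Solving gives C1 = 11/5, C2 = 25/13.

y = -8*cos(x)/65 + sin(x)/65 + 11*exp(3*x)/5 + 25*exp(-5*x)/13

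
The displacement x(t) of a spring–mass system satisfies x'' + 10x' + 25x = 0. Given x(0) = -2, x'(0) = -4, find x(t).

x = -2*exp(-5*t) - 14*t*exp(-5*t)

Characteristic equation r² + 10r + 25 = 0 has discriminant (10)² - 4·(25) = 0, so r = -5 is a repeated root.
Hence x_h = (C1 + C2*t)*exp(-5*t).
Apply the initial conditions: x(0) = C1 = -2 and x'(0) = C2 - 5*C1 = -4. Solving gives C1 = -2, C2 = -14.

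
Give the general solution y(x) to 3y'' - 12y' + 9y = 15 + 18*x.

y = 13/3 + 2*x + C1*exp(3*x) + C2*exp(x)

Divide through by 3: y'' - 4y' + 3y = 5 + 6*x.
Characteristic equation r² - 4r + 3 = 0 factors as (r - 3)(r - 1) = 0, so r = 3, 1.
Hence y_h = C1*exp(3*x) + C2*exp(x).
For the particular solution try y_p = A0 + A1*x. Substituting and matching coefficients of each power of x gives A0 = 13/3, A1 = 2, so y_p = 13/3 + 2*x.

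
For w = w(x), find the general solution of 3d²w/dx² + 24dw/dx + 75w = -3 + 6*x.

w = -41/625 + 2*x/25 + C1*cos(3*x)*exp(-4*x) + C2*exp(-4*x)*sin(3*x)

Divide through by 3: w'' + 8w' + 25w = -1 + 2*x.
Characteristic equation r² + 8r + 25 = 0 has discriminant (8)² - 4·(25) = -36 < 0, so r = -4 ± 3i.
Hence w_h = C1*cos(3*x)*exp(-4*x) + C2*exp(-4*x)*sin(3*x).
For the particular solution try w_p = A0 + A1*x. Substituting and matching coefficients of each power of x gives A0 = -41/625, A1 = 2/25, so w_p = -41/625 + 2*x/25.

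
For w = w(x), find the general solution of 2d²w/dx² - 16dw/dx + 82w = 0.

w = C1*cos(5*x)*exp(4*x) + C2*exp(4*x)*sin(5*x)

Divide through by 2: w'' - 8w' + 41w = 0.
Characteristic equation r² - 8r + 41 = 0 has discriminant (-8)² - 4·(41) = -100 < 0, so r = 4 ± 5i.
Hence w_h = C1*cos(5*x)*exp(4*x) + C2*exp(4*x)*sin(5*x).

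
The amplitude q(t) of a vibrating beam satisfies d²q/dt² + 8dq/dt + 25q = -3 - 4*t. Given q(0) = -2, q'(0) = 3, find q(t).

Characteristic equation r² + 8r + 25 = 0 has discriminant (8)² - 4·(25) = -36 < 0, so r = -4 ± 3i.
Hence q_h = C1*cos(3*t)*exp(-4*t) + C2*exp(-4*t)*sin(3*t).
For the particular solution try q_p = A0 + A1*t. Substituting and matching coefficients of each power of t gives A0 = -43/625, A1 = -4/25, so q_p = -43/625 - 4*t/25.
General solution: q = -43/625 - 4*t/25 + C1*cos(3*t)*exp(-4*t) + C2*exp(-4*t)*sin(3*t).
Apply the initial conditions: q(0) = -43/625 + C1 = -2 and q'(0) = -4/25 - 4*C1 + 3*C2 = 3. Solving gives C1 = -1207/625, C2 = -951/625.

q = -43/625 - 4*t/25 - 1207*cos(3*t)*exp(-4*t)/625 - 951*exp(-4*t)*sin(3*t)/625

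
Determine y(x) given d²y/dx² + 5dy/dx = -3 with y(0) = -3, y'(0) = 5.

Characteristic equation r² + 5r = 0 factors as (r + 5)r = 0, so r = -5, 0.
Hence y_h = C1*exp(-5*x) + C2.
Since 1 solves the homogeneous equation (r = 0 is a root of multiplicity 1), multiply the trial by x. Try y_p = A*x. Substituting into the equation and dividing by 1 gives A = -3/5, so y_p = -3*x/5.
General solution: y = C2 - 3*x/5 + C1*exp(-5*x).
Apply the initial conditions: y(0) = C1 + C2 = -3 and y'(0) = -3/5 - 5*C1 = 5. Solving gives C1 = -28/25, C2 = -47/25.

y = -47/25 - 28*exp(-5*x)/25 - 3*x/5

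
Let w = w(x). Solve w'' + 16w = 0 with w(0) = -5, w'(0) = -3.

Characteristic equation r² + 16 = 0 has discriminant (0)² - 4·(16) = -64 < 0, so r = ± 4i.
Hence w_h = C1*cos(4*x) + C2*sin(4*x).
Apply the initial conditions: w(0) = C1 = -5 and w'(0) = 4*C2 = -3. Solving gives C1 = -5, C2 = -3/4.

w = -5*cos(4*x) - 3*sin(4*x)/4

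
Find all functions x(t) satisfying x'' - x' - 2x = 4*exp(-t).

x = C1*exp(-t) + C2*exp(2*t) - 4*t*exp(-t)/3

Characteristic equation r² - r - 2 = 0 factors as (r + 1)(r - 2) = 0, so r = -1, 2.
Hence x_h = C1*exp(-t) + C2*exp(2*t).
Since exp(-t) solves the homogeneous equation (r = -1 is a root of multiplicity 1), multiply the trial by t. Try x_p = A*t*exp(-t). Substituting into the equation and dividing by exp(-t) gives A = -4/3, so x_p = -4*t*exp(-t)/3.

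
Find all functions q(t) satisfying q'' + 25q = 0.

Characteristic equation r² + 25 = 0 has discriminant (0)² - 4·(25) = -100 < 0, so r = ± 5i.
Hence q_h = C1*cos(5*t) + C2*sin(5*t).

q = C1*cos(5*t) + C2*sin(5*t)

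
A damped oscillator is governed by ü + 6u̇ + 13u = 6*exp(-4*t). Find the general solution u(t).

Characteristic equation r² + 6r + 13 = 0 has discriminant (6)² - 4·(13) = -16 < 0, so r = -3 ± 2i.
Hence u_h = C1*cos(2*t)*exp(-3*t) + C2*exp(-3*t)*sin(2*t).
Try u_p = A*exp(-4*t). Substituting into the equation and dividing by exp(-4*t) gives A = 6/5, so u_p = 6*exp(-4*t)/5.

u = 6*exp(-4*t)/5 + C1*cos(2*t)*exp(-3*t) + C2*exp(-3*t)*sin(2*t)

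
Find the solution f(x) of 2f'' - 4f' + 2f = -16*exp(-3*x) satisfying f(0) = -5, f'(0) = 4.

f = -9*exp(x)/2 - exp(-3*x)/2 + 7*x*exp(x)

Divide through by 2: f'' - 2f' + f = -8*exp(-3*x).
Characteristic equation r² - 2r + 1 = 0 has discriminant (-2)² - 4·(1) = 0, so r = 1 is a repeated root.
Hence f_h = (C1 + C2*x)*exp(x).
Try f_p = A*exp(-3*x). Substituting into the equation and dividing by exp(-3*x) gives A = -1/2, so f_p = -exp(-3*x)/2.
General solution: f = -exp(-3*x)/2 + C1*exp(x) + C2*x*exp(x).
Apply the initial conditions: f(0) = -1/2 + C1 = -5 and f'(0) = 3/2 + C1 + C2 = 4. Solving gives C1 = -9/2, C2 = 7.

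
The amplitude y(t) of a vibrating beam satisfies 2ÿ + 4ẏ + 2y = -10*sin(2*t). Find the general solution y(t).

Divide through by 2: y'' + 2y' + y = -5*sin(2*t).
Characteristic equation r² + 2r + 1 = 0 has discriminant (2)² - 4·(1) = 0, so r = -1 is a repeated root.
Hence y_h = (C1 + C2*t)*exp(-t).
Try y_p = A*cos(2*t) + B*sin(2*t). Substituting and equating the coefficients of cos(2t) and sin(2t) gives A = 4/5, B = 3/5, so y_p = 3*sin(2*t)/5 + 4*cos(2*t)/5.

y = 3*sin(2*t)/5 + 4*cos(2*t)/5 + C1*exp(-t) + C2*t*exp(-t)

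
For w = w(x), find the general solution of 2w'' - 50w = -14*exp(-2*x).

Divide through by 2: w'' - 25w = -7*exp(-2*x).
Characteristic equation r² - 25 = 0 factors as (r - 5)(r + 5) = 0, so r = 5, -5.
Hence w_h = C1*exp(5*x) + C2*exp(-5*x).
Try w_p = A*exp(-2*x). Substituting into the equation and dividing by exp(-2*x) gives A = 1/3, so w_p = exp(-2*x)/3.

w = exp(-2*x)/3 + C1*exp(5*x) + C2*exp(-5*x)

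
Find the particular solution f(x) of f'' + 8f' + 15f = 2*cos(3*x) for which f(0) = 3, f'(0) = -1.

f = -131*exp(-5*x)/34 + cos(3*x)/51 + 4*sin(3*x)/51 + 41*exp(-3*x)/6

Characteristic equation r² + 8r + 15 = 0 factors as (r + 3)(r + 5) = 0, so r = -3, -5.
Hence f_h = C1*exp(-3*x) + C2*exp(-5*x).
Try f_p = A*cos(3*x) + B*sin(3*x). Substituting and equating the coefficients of cos(3x) and sin(3x) gives A = 1/51, B = 4/51, so f_p = cos(3*x)/51 + 4*sin(3*x)/51.
General solution: f = cos(3*x)/51 + 4*sin(3*x)/51 + C1*exp(-3*x) + C2*exp(-5*x).
Apply the initial conditions: f(0) = 1/51 + C1 + C2 = 3 and f'(0) = 4/17 - 5*C2 - 3*C1 = -1. Solving gives C1 = 41/6, C2 = -131/34.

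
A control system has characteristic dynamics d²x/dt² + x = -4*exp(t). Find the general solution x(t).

x = -2*exp(t) + C1*cos(t) + C2*sin(t)

Characteristic equation r² + 1 = 0 has discriminant (0)² - 4·(1) = -4 < 0, so r = ± i.
Hence x_h = C1*cos(t) + C2*sin(t).
Try x_p = A*exp(t). Substituting into the equation and dividing by exp(t) gives A = -2, so x_p = -2*exp(t).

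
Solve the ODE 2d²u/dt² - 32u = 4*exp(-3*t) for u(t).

u = -2*exp(-3*t)/7 + C1*exp(4*t) + C2*exp(-4*t)

Divide through by 2: u'' - 16u = 2*exp(-3*t).
Characteristic equation r² - 16 = 0 factors as (r - 4)(r + 4) = 0, so r = 4, -4.
Hence u_h = C1*exp(4*t) + C2*exp(-4*t).
Try u_p = A*exp(-3*t). Substituting into the equation and dividing by exp(-3*t) gives A = -2/7, so u_p = -2*exp(-3*t)/7.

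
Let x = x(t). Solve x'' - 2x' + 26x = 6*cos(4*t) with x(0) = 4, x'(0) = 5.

x = -12*sin(4*t)/41 + 15*cos(4*t)/41 + 104*exp(t)*sin(5*t)/205 + 149*cos(5*t)*exp(t)/41

Characteristic equation r² - 2r + 26 = 0 has discriminant (-2)² - 4·(26) = -100 < 0, so r = 1 ± 5i.
Hence x_h = C1*cos(5*t)*exp(t) + C2*exp(t)*sin(5*t).
Try x_p = A*cos(4*t) + B*sin(4*t). Substituting and equating the coefficients of cos(4t) and sin(4t) gives A = 15/41, B = -12/41, so x_p = -12*sin(4*t)/41 + 15*cos(4*t)/41.
General solution: x = -12*sin(4*t)/41 + 15*cos(4*t)/41 + C1*cos(5*t)*exp(t) + C2*exp(t)*sin(5*t).
Apply the initial conditions: x(0) = 15/41 + C1 = 4 and x'(0) = -48/41 + C1 + 5*C2 = 5. Solving gives C1 = 149/41, C2 = 104/205.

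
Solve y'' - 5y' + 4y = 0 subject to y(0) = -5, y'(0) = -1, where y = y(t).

y = -19*exp(t)/3 + 4*exp(4*t)/3

Characteristic equation r² - 5r + 4 = 0 factors as (r - 4)(r - 1) = 0, so r = 4, 1.
Hence y_h = C1*exp(4*t) + C2*exp(t).
Apply the initial conditions: y(0) = C1 + C2 = -5 and y'(0) = C2 + 4*C1 = -1. Solving gives C1 = 4/3, C2 = -19/3.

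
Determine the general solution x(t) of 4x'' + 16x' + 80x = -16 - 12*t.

x = -17/100 - 3*t/20 + C1*cos(4*t)*exp(-2*t) + C2*exp(-2*t)*sin(4*t)

Divide through by 4: x'' + 4x' + 20x = -4 - 3*t.
Characteristic equation r² + 4r + 20 = 0 has discriminant (4)² - 4·(20) = -64 < 0, so r = -2 ± 4i.
Hence x_h = C1*cos(4*t)*exp(-2*t) + C2*exp(-2*t)*sin(4*t).
For the particular solution try x_p = A0 + A1*t. Substituting and matching coefficients of each power of t gives A0 = -17/100, A1 = -3/20, so x_p = -17/100 - 3*t/20.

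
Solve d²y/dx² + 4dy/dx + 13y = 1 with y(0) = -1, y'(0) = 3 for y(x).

y = 1/13 - 14*cos(3*x)*exp(-2*x)/13 + 11*exp(-2*x)*sin(3*x)/39

Characteristic equation r² + 4r + 13 = 0 has discriminant (4)² - 4·(13) = -36 < 0, so r = -2 ± 3i.
Hence y_h = C1*cos(3*x)*exp(-2*x) + C2*exp(-2*x)*sin(3*x).
For the particular solution try y_p = A0. Substituting and matching coefficients of each power of x gives A0 = 1/13, so y_p = 1/13.
General solution: y = 1/13 + C1*cos(3*x)*exp(-2*x) + C2*exp(-2*x)*sin(3*x).
Apply the initial conditions: y(0) = 1/13 + C1 = -1 and y'(0) = -2*C1 + 3*C2 = 3. Solving gives C1 = -14/13, C2 = 11/39.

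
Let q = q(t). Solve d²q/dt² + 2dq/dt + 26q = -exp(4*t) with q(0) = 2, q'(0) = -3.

q = -exp(4*t)/50 - 9*exp(-t)*sin(5*t)/50 + 101*cos(5*t)*exp(-t)/50

Characteristic equation r² + 2r + 26 = 0 has discriminant (2)² - 4·(26) = -100 < 0, so r = -1 ± 5i.
Hence q_h = C1*cos(5*t)*exp(-t) + C2*exp(-t)*sin(5*t).
Try q_p = A*exp(4*t). Substituting into the equation and dividing by exp(4*t) gives A = -1/50, so q_p = -exp(4*t)/50.
General solution: q = -exp(4*t)/50 + C1*cos(5*t)*exp(-t) + C2*exp(-t)*sin(5*t).
Apply the initial conditions: q(0) = -1/50 + C1 = 2 and q'(0) = -2/25 - C1 + 5*C2 = -3. Solving gives C1 = 101/50, C2 = -9/50.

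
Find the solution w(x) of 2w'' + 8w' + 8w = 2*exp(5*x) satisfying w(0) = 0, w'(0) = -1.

w = -exp(-2*x)/49 + exp(5*x)/49 - 8*x*exp(-2*x)/7

Divide through by 2: w'' + 4w' + 4w = exp(5*x).
Characteristic equation r² + 4r + 4 = 0 has discriminant (4)² - 4·(4) = 0, so r = -2 is a repeated root.
Hence w_h = (C1 + C2*x)*exp(-2*x).
Try w_p = A*exp(5*x). Substituting into the equation and dividing by exp(5*x) gives A = 1/49, so w_p = exp(5*x)/49.
General solution: w = exp(5*x)/49 + C1*exp(-2*x) + C2*x*exp(-2*x).
Apply the initial conditions: w(0) = 1/49 + C1 = 0 and w'(0) = 5/49 + C2 - 2*C1 = -1. Solving gives C1 = -1/49, C2 = -8/7.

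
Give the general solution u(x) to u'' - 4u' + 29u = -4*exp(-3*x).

Characteristic equation r² - 4r + 29 = 0 has discriminant (-4)² - 4·(29) = -100 < 0, so r = 2 ± 5i.
Hence u_h = C1*cos(5*x)*exp(2*x) + C2*exp(2*x)*sin(5*x).
Try u_p = A*exp(-3*x). Substituting into the equation and dividing by exp(-3*x) gives A = -2/25, so u_p = -2*exp(-3*x)/25.

u = -2*exp(-3*x)/25 + C1*cos(5*x)*exp(2*x) + C2*exp(2*x)*sin(5*x)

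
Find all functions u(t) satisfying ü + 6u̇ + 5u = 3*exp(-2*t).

u = -exp(-2*t) + C1*exp(-5*t) + C2*exp(-t)

Characteristic equation r² + 6r + 5 = 0 factors as (r + 5)(r + 1) = 0, so r = -5, -1.
Hence u_h = C1*exp(-5*t) + C2*exp(-t).
Try u_p = A*exp(-2*t). Substituting into the equation and dividing by exp(-2*t) gives A = -1, so u_p = -exp(-2*t).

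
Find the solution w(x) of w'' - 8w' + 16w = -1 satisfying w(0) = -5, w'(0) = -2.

Characteristic equation r² - 8r + 16 = 0 has discriminant (-8)² - 4·(16) = 0, so r = 4 is a repeated root.
Hence w_h = (C1 + C2*x)*exp(4*x).
For the particular solution try w_p = A0. Substituting and matching coefficients of each power of x gives A0 = -1/16, so w_p = -1/16.
General solution: w = -1/16 + C1*exp(4*x) + C2*x*exp(4*x).
Apply the initial conditions: w(0) = -1/16 + C1 = -5 and w'(0) = C2 + 4*C1 = -2. Solving gives C1 = -79/16, C2 = 71/4.

w = -1/16 - 79*exp(4*x)/16 + 71*x*exp(4*x)/4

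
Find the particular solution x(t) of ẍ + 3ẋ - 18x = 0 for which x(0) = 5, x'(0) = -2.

x = 17*exp(-6*t)/9 + 28*exp(3*t)/9

Characteristic equation r² + 3r - 18 = 0 factors as (r - 3)(r + 6) = 0, so r = 3, -6.
Hence x_h = C1*exp(3*t) + C2*exp(-6*t).
Apply the initial conditions: x(0) = C1 + C2 = 5 and x'(0) = -6*C2 + 3*C1 = -2. Solving gives C1 = 28/9, C2 = 17/9.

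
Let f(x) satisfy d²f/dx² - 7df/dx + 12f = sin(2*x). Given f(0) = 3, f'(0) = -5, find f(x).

Characteristic equation r² - 7r + 12 = 0 factors as (r - 3)(r - 4) = 0, so r = 3, 4.
Hence f_h = C1*exp(3*x) + C2*exp(4*x).
Try f_p = A*cos(2*x) + B*sin(2*x). Substituting and equating the coefficients of cos(2x) and sin(2x) gives A = 7/130, B = 2/65, so f_p = 2*sin(2*x)/65 + 7*cos(2*x)/130.
General solution: f = 2*sin(2*x)/65 + 7*cos(2*x)/130 + C1*exp(3*x) + C2*exp(4*x).
Apply the initial conditions: f(0) = 7/130 + C1 + C2 = 3 and f'(0) = 4/65 + 3*C1 + 4*C2 = -5. Solving gives C1 = 219/13, C2 = -139/10.

f = -139*exp(4*x)/10 + 2*sin(2*x)/65 + 7*cos(2*x)/130 + 219*exp(3*x)/13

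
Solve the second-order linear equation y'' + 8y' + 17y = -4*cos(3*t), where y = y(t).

Characteristic equation r² + 8r + 17 = 0 has discriminant (8)² - 4·(17) = -4 < 0, so r = -4 ± i.
Hence y_h = C1*cos(t)*exp(-4*t) + C2*exp(-4*t)*sin(t).
Try y_p = A*cos(3*t) + B*sin(3*t). Substituting and equating the coefficients of cos(3t) and sin(3t) gives A = -1/20, B = -3/20, so y_p = -3*sin(3*t)/20 - cos(3*t)/20.

y = -3*sin(3*t)/20 - cos(3*t)/20 + C1*cos(t)*exp(-4*t) + C2*exp(-4*t)*sin(t)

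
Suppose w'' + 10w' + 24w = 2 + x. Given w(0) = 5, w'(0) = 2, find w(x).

Characteristic equation r² + 10r + 24 = 0 factors as (r + 4)(r + 6) = 0, so r = -4, -6.
Hence w_h = C1*exp(-4*x) + C2*exp(-6*x).
For the particular solution try w_p = A0 + A1*x. Substituting and matching coefficients of each power of x gives A0 = 19/288, A1 = 1/24, so w_p = 19/288 + x/24.
General solution: w = 19/288 + x/24 + C1*exp(-4*x) + C2*exp(-6*x).
Apply the initial conditions: w(0) = 19/288 + C1 + C2 = 5 and w'(0) = 1/24 - 6*C2 - 4*C1 = 2. Solving gives C1 = 505/32, C2 = -781/72.

w = 19/288 - 781*exp(-6*x)/72 + x/24 + 505*exp(-4*x)/32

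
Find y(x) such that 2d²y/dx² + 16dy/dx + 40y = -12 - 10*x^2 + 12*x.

y = -19/40 + x/2 - x**2/4 + C1*cos(2*x)*exp(-4*x) + C2*exp(-4*x)*sin(2*x)

Divide through by 2: y'' + 8y' + 20y = -6 - 5*x^2 + 6*x.
Characteristic equation r² + 8r + 20 = 0 has discriminant (8)² - 4·(20) = -16 < 0, so r = -4 ± 2i.
Hence y_h = C1*cos(2*x)*exp(-4*x) + C2*exp(-4*x)*sin(2*x).
For the particular solution try y_p = A0 + A1*x + A2*x^2. Substituting and matching coefficients of each power of x gives A0 = -19/40, A1 = 1/2, A2 = -1/4, so y_p = -19/40 + x/2 - x^2/4.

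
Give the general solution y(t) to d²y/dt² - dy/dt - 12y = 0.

y = C1*exp(4*t) + C2*exp(-3*t)

Characteristic equation r² - r - 12 = 0 factors as (r - 4)(r + 3) = 0, so r = 4, -3.
Hence y_h = C1*exp(4*t) + C2*exp(-3*t).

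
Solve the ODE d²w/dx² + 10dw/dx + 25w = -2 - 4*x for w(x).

Characteristic equation r² + 10r + 25 = 0 has discriminant (10)² - 4·(25) = 0, so r = -5 is a repeated root.
Hence w_h = (C1 + C2*x)*exp(-5*x).
For the particular solution try w_p = A0 + A1*x. Substituting and matching coefficients of each power of x gives A0 = -2/125, A1 = -4/25, so w_p = -2/125 - 4*x/25.

w = -2/125 - 4*x/25 + C1*exp(-5*x) + C2*x*exp(-5*x)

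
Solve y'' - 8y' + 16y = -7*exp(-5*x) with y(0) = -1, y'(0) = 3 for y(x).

Characteristic equation r² - 8r + 16 = 0 has discriminant (-8)² - 4·(16) = 0, so r = 4 is a repeated root.
Hence y_h = (C1 + C2*x)*exp(4*x).
Try y_p = A*exp(-5*x). Substituting into the equation and dividing by exp(-5*x) gives A = -7/81, so y_p = -7*exp(-5*x)/81.
General solution: y = -7*exp(-5*x)/81 + C1*exp(4*x) + C2*x*exp(4*x).
Apply the initial conditions: y(0) = -7/81 + C1 = -1 and y'(0) = 35/81 + C2 + 4*C1 = 3. Solving gives C1 = -74/81, C2 = 56/9.

y = -74*exp(4*x)/81 - 7*exp(-5*x)/81 + 56*x*exp(4*x)/9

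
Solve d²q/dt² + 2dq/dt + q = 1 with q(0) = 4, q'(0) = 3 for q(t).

Characteristic equation r² + 2r + 1 = 0 has discriminant (2)² - 4·(1) = 0, so r = -1 is a repeated root.
Hence q_h = (C1 + C2*t)*exp(-t).
For the particular solution try q_p = A0. Substituting and matching coefficients of each power of t gives A0 = 1, so q_p = 1.
General solution: q = 1 + C1*exp(-t) + C2*t*exp(-t).
Apply the initial conditions: q(0) = 1 + C1 = 4 and q'(0) = C2 - C1 = 3. Solving gives C1 = 3, C2 = 6.

q = 1 + 3*exp(-t) + 6*t*exp(-t)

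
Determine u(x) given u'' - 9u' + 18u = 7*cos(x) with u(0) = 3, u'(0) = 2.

u = -217*exp(6*x)/111 - 63*sin(x)/370 + 119*cos(x)/370 + 139*exp(3*x)/30

Characteristic equation r² - 9r + 18 = 0 factors as (r - 6)(r - 3) = 0, so r = 6, 3.
Hence u_h = C1*exp(6*x) + C2*exp(3*x).
Try u_p = A*cos(x) + B*sin(x). Substituting and equating the coefficients of cos(x) and sin(x) gives A = 119/370, B = -63/370, so u_p = -63*sin(x)/370 + 119*cos(x)/370.
General solution: u = -63*sin(x)/370 + 119*cos(x)/370 + C1*exp(6*x) + C2*exp(3*x).
Apply the initial conditions: u(0) = 119/370 + C1 + C2 = 3 and u'(0) = -63/370 + 3*C2 + 6*C1 = 2. Solving gives C1 = -217/111, C2 = 139/30.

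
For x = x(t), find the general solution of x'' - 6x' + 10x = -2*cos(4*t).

x = cos(4*t)/51 + 4*sin(4*t)/51 + C1*cos(t)*exp(3*t) + C2*exp(3*t)*sin(t)

Characteristic equation r² - 6r + 10 = 0 has discriminant (-6)² - 4·(10) = -4 < 0, so r = 3 ± i.
Hence x_h = C1*cos(t)*exp(3*t) + C2*exp(3*t)*sin(t).
Try x_p = A*cos(4*t) + B*sin(4*t). Substituting and equating the coefficients of cos(4t) and sin(4t) gives A = 1/51, B = 4/51, so x_p = cos(4*t)/51 + 4*sin(4*t)/51.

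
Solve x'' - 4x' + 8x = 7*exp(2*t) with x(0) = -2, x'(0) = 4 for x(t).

Characteristic equation r² - 4r + 8 = 0 has discriminant (-4)² - 4·(8) = -16 < 0, so r = 2 ± 2i.
Hence x_h = C1*cos(2*t)*exp(2*t) + C2*exp(2*t)*sin(2*t).
Try x_p = A*exp(2*t). Substituting into the equation and dividing by exp(2*t) gives A = 7/4, so x_p = 7*exp(2*t)/4.
General solution: x = 7*exp(2*t)/4 + C1*cos(2*t)*exp(2*t) + C2*exp(2*t)*sin(2*t).
Apply the initial conditions: x(0) = 7/4 + C1 = -2 and x'(0) = 7/2 + 2*C1 + 2*C2 = 4. Solving gives C1 = -15/4, C2 = 4.

x = 7*exp(2*t)/4 + 4*exp(2*t)*sin(2*t) - 15*cos(2*t)*exp(2*t)/4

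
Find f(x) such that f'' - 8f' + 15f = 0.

Characteristic equation r² - 8r + 15 = 0 factors as (r - 3)(r - 5) = 0, so r = 3, 5.
Hence f_h = C1*exp(3*x) + C2*exp(5*x).

f = C1*exp(3*x) + C2*exp(5*x)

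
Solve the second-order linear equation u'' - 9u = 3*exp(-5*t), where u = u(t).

u = 3*exp(-5*t)/16 + C1*exp(3*t) + C2*exp(-3*t)

Characteristic equation r² - 9 = 0 factors as (r - 3)(r + 3) = 0, so r = 3, -3.
Hence u_h = C1*exp(3*t) + C2*exp(-3*t).
Try u_p = A*exp(-5*t). Substituting into the equation and dividing by exp(-5*t) gives A = 3/16, so u_p = 3*exp(-5*t)/16.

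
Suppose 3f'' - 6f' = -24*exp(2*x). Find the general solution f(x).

f = C2 + C1*exp(2*x) - 4*x*exp(2*x)

Divide through by 3: f'' - 2f' = -8*exp(2*x).
Characteristic equation r² - 2r = 0 factors as (r - 2)r = 0, so r = 2, 0.
Hence f_h = C1*exp(2*x) + C2.
Since exp(2*x) solves the homogeneous equation (r = 2 is a root of multiplicity 1), multiply the trial by x. Try f_p = A*x*exp(2*x). Substituting into the equation and dividing by exp(2*x) gives A = -4, so f_p = -4*x*exp(2*x).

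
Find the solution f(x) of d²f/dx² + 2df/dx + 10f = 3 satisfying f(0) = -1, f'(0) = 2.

Characteristic equation r² + 2r + 10 = 0 has discriminant (2)² - 4·(10) = -36 < 0, so r = -1 ± 3i.
Hence f_h = C1*cos(3*x)*exp(-x) + C2*exp(-x)*sin(3*x).
For the particular solution try f_p = A0. Substituting and matching coefficients of each power of x gives A0 = 3/10, so f_p = 3/10.
General solution: f = 3/10 + C1*cos(3*x)*exp(-x) + C2*exp(-x)*sin(3*x).
Apply the initial conditions: f(0) = 3/10 + C1 = -1 and f'(0) = -C1 + 3*C2 = 2. Solving gives C1 = -13/10, C2 = 7/30.

f = 3/10 - 13*cos(3*x)*exp(-x)/10 + 7*exp(-x)*sin(3*x)/30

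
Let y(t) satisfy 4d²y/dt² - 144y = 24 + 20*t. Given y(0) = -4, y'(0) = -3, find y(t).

y = -1/6 - 931*exp(6*t)/432 - 725*exp(-6*t)/432 - 5*t/36

Divide through by 4: y'' - 36y = 6 + 5*t.
Characteristic equation r² - 36 = 0 factors as (r - 6)(r + 6) = 0, so r = 6, -6.
Hence y_h = C1*exp(6*t) + C2*exp(-6*t).
For the particular solution try y_p = A0 + A1*t. Substituting and matching coefficients of each power of t gives A0 = -1/6, A1 = -5/36, so y_p = -1/6 - 5*t/36.
General solution: y = -1/6 - 5*t/36 + C1*exp(6*t) + C2*exp(-6*t).
Apply the initial conditions: y(0) = -1/6 + C1 + C2 = -4 and y'(0) = -5/36 - 6*C2 + 6*C1 = -3. Solving gives C1 = -931/432, C2 = -725/432.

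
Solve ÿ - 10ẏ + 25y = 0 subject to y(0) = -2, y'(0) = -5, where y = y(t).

y = -2*exp(5*t) + 5*t*exp(5*t)

Characteristic equation r² - 10r + 25 = 0 has discriminant (-10)² - 4·(25) = 0, so r = 5 is a repeated root.
Hence y_h = (C1 + C2*t)*exp(5*t).
Apply the initial conditions: y(0) = C1 = -2 and y'(0) = C2 + 5*C1 = -5. Solving gives C1 = -2, C2 = 5.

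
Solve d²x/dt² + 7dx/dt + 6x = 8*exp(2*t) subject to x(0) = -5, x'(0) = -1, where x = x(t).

x = -101*exp(-t)/15 + exp(2*t)/3 + 7*exp(-6*t)/5

Characteristic equation r² + 7r + 6 = 0 factors as (r + 1)(r + 6) = 0, so r = -1, -6.
Hence x_h = C1*exp(-t) + C2*exp(-6*t).
Try x_p = A*exp(2*t). Substituting into the equation and dividing by exp(2*t) gives A = 1/3, so x_p = exp(2*t)/3.
General solution: x = exp(2*t)/3 + C1*exp(-t) + C2*exp(-6*t).
Apply the initial conditions: x(0) = 1/3 + C1 + C2 = -5 and x'(0) = 2/3 - C1 - 6*C2 = -1. Solving gives C1 = -101/15, C2 = 7/5.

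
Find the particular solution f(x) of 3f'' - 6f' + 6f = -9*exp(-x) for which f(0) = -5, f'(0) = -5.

Divide through by 3: f'' - 2f' + 2f = -3*exp(-x).
Characteristic equation r² - 2r + 2 = 0 has discriminant (-2)² - 4·(2) = -4 < 0, so r = 1 ± i.
Hence f_h = C1*cos(x)*exp(x) + C2*exp(x)*sin(x).
Try f_p = A*exp(-x). Substituting into the equation and dividing by exp(-x) gives A = -3/5, so f_p = -3*exp(-x)/5.
General solution: f = -3*exp(-x)/5 + C1*cos(x)*exp(x) + C2*exp(x)*sin(x).
Apply the initial conditions: f(0) = -3/5 + C1 = -5 and f'(0) = 3/5 + C1 + C2 = -5. Solving gives C1 = -22/5, C2 = -6/5.

f = -3*exp(-x)/5 - 22*cos(x)*exp(x)/5 - 6*exp(x)*sin(x)/5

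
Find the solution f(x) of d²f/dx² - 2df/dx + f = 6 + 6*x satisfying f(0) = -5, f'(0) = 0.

Characteristic equation r² - 2r + 1 = 0 has discriminant (-2)² - 4·(1) = 0, so r = 1 is a repeated root.
Hence f_h = (C1 + C2*x)*exp(x).
For the particular solution try f_p = A0 + A1*x. Substituting and matching coefficients of each power of x gives A0 = 18, A1 = 6, so f_p = 18 + 6*x.
General solution: f = 18 + 6*x + C1*exp(x) + C2*x*exp(x).
Apply the initial conditions: f(0) = 18 + C1 = -5 and f'(0) = 6 + C1 + C2 = 0. Solving gives C1 = -23, C2 = 17.

f = 18 - 23*exp(x) + 6*x + 17*x*exp(x)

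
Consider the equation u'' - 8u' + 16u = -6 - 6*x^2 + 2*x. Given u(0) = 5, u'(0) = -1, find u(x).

Characteristic equation r² - 8r + 16 = 0 has discriminant (-8)² - 4·(16) = 0, so r = 4 is a repeated root.
Hence u_h = (C1 + C2*x)*exp(4*x).
For the particular solution try u_p = A0 + A1*x + A2*x^2. Substituting and matching coefficients of each power of x gives A0 = -29/64, A1 = -1/4, A2 = -3/8, so u_p = -29/64 - 3*x^2/8 - x/4.
General solution: u = -29/64 - 3*x^2/8 - x/4 + C1*exp(4*x) + C2*x*exp(4*x).
Apply the initial conditions: u(0) = -29/64 + C1 = 5 and u'(0) = -1/4 + C2 + 4*C1 = -1. Solving gives C1 = 349/64, C2 = -361/16.

u = -29/64 - 3*x**2/8 - x/4 + 349*exp(4*x)/64 - 361*x*exp(4*x)/16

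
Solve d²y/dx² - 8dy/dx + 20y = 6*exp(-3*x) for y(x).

Characteristic equation r² - 8r + 20 = 0 has discriminant (-8)² - 4·(20) = -16 < 0, so r = 4 ± 2i.
Hence y_h = C1*cos(2*x)*exp(4*x) + C2*exp(4*x)*sin(2*x).
Try y_p = A*exp(-3*x). Substituting into the equation and dividing by exp(-3*x) gives A = 6/53, so y_p = 6*exp(-3*x)/53.

y = 6*exp(-3*x)/53 + C1*cos(2*x)*exp(4*x) + C2*exp(4*x)*sin(2*x)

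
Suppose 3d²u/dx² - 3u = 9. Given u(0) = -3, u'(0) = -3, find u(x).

Divide through by 3: u'' - u = 3.
Characteristic equation r² - 1 = 0 factors as (r + 1)(r - 1) = 0, so r = -1, 1.
Hence u_h = C1*exp(-x) + C2*exp(x).
For the particular solution try u_p = A0. Substituting and matching coefficients of each power of x gives A0 = -3, so u_p = -3.
General solution: u = -3 + C1*exp(-x) + C2*exp(x).
Apply the initial conditions: u(0) = -3 + C1 + C2 = -3 and u'(0) = C2 - C1 = -3. Solving gives C1 = 3/2, C2 = -3/2.

u = -3 - 3*exp(x)/2 + 3*exp(-x)/2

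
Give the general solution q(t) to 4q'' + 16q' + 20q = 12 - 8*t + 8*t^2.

Divide through by 4: q'' + 4q' + 5q = 3 - 2*t + 2*t^2.
Characteristic equation r² + 4r + 5 = 0 has discriminant (4)² - 4·(5) = -4 < 0, so r = -2 ± i.
Hence q_h = C1*cos(t)*exp(-2*t) + C2*exp(-2*t)*sin(t).
For the particular solution try q_p = A0 + A1*t + A2*t^2. Substituting and matching coefficients of each power of t gives A0 = 159/125, A1 = -26/25, A2 = 2/5, so q_p = 159/125 - 26*t/25 + 2*t^2/5.

q = 159/125 - 26*t/25 + 2*t**2/5 + C1*cos(t)*exp(-2*t) + C2*exp(-2*t)*sin(t)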